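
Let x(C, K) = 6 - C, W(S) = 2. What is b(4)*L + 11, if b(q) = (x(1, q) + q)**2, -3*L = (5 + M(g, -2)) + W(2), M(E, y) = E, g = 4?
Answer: -286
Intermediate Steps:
L = -11/3 (L = -((5 + 4) + 2)/3 = -(9 + 2)/3 = -1/3*11 = -11/3 ≈ -3.6667)
b(q) = (5 + q)**2 (b(q) = ((6 - 1*1) + q)**2 = ((6 - 1) + q)**2 = (5 + q)**2)
b(4)*L + 11 = (5 + 4)**2*(-11/3) + 11 = 9**2*(-11/3) + 11 = 81*(-11/3) + 11 = -297 + 11 = -286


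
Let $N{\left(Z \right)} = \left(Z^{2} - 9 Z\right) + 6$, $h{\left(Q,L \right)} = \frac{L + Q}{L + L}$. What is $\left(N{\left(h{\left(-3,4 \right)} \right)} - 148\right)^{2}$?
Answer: $\frac{83887281}{4096} \approx 20480.0$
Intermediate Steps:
$h{\left(Q,L \right)} = \frac{L + Q}{2 L}$
$N{\left(Z \right)} = 6 + Z^{2} - 9 Z$
$\left(N{\left(h{\left(-3,4 \right)} \right)} - 148\right)^{2} = \left(\left(6 + \left(\frac{4 - 3}{2 \cdot 4}\right)^{2} - 9 \frac{4 - 3}{2 \cdot 4}\right) - 148\right)^{2} = \left(\left(6 + \left(\frac{1}{2} \cdot \frac{1}{4} \cdot 1\right)^{2} - 9 \cdot \frac{1}{2} \cdot \frac{1}{4} \cdot 1\right) - 148\right)^{2} = \left(\left(6 + \left(\frac{1}{8}\right)^{2} - \frac{9}{8}\right) - 148\right)^{2} = \left(\left(6 + \frac{1}{64} - \frac{9}{8}\right) - 148\right)^{2} = \left(\frac{313}{64} - 148\right)^{2} = \left(- \frac{9159}{64}\right)^{2} = \frac{83887281}{4096}$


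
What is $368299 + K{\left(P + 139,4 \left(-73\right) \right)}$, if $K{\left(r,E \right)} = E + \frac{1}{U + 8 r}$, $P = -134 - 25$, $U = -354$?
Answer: $\frac{189155597}{514} \approx 3.6801 \cdot 10^{5}$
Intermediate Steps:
$P = -159$ ($P = -134 - 25 = -159$)
$K{\left(r,E \right)} = E + \frac{1}{-354 + 8 r}$
$368299 + K{\left(P + 139,4 \left(-73\right) \right)} = 368299 + \frac{1 - 354 \cdot 4 \left(-73\right) + 8 \cdot 4 \left(-73\right) \left(-159 + 139\right)}{2 \left(-177 + 4 \left(-159 + 139\right)\right)} = 368299 + \frac{1 - -103368 + 8 \left(-292\right) \left(-20\right)}{2 \left(-177 + 4 \left(-20\right)\right)} = 368299 + \frac{1 + 103368 + 46720}{2 \left(-177 - 80\right)} = 368299 + \frac{1}{2} \frac{1}{-257} \cdot 150089 = 368299 + \frac{1}{2} \left(- \frac{1}{257}\right) 150089 = 368299 - \frac{150089}{514} = \frac{189155597}{514}$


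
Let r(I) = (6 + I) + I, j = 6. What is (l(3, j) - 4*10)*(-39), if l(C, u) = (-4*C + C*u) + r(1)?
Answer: 1014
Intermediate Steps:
r(I) = 6 + 2*I
l(C, u) = 8 - 4*C + C*u (l(C, u) = (-4*C + C*u) + (6 + 2*1) = (-4*C + C*u) + (6 + 2) = (-4*C + C*u) + 8 = 8 - 4*C + C*u)
(l(3, j) - 4*10)*(-39) = ((8 - 4*3 + 3*6) - 4*10)*(-39) = ((8 - 12 + 18) - 40)*(-39) = (14 - 40)*(-39) = -26*(-39) = 1014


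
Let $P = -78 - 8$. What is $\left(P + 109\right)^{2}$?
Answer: $529$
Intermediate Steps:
$P = -86$ ($P = -78 - 8 = -86$)
$\left(P + 109\right)^{2} = \left(-86 + 109\right)^{2} = 23^{2} = 529$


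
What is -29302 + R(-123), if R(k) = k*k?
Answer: -14173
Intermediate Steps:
R(k) = k²
-29302 + R(-123) = -29302 + (-123)² = -29302 + 15129 = -14173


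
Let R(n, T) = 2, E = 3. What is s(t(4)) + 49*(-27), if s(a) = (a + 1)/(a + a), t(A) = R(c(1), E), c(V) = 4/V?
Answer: -5289/4 ≈ -1322.3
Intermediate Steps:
t(A) = 2
s(a) = (1 + a)/(2*a) (s(a) = (1 + a)/((2*a)) = (1 + a)*(1/(2*a)) = (1 + a)/(2*a))
s(t(4)) + 49*(-27) = (½)*(1 + 2)/2 + 49*(-27) = (½)*(½)*3 - 1323 = ¾ - 1323 = -5289/4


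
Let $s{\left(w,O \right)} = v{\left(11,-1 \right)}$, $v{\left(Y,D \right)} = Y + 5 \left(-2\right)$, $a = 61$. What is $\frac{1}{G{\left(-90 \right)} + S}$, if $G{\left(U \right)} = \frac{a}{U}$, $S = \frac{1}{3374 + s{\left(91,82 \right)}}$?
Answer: $- \frac{6750}{4573} \approx -1.4761$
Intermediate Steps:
$v{\left(Y,D \right)} = -10 + Y$ ($v{\left(Y,D \right)} = Y - 10 = -10 + Y$)
$s{\left(w,O \right)} = 1$ ($s{\left(w,O \right)} = -10 + 11 = 1$)
$S = \frac{1}{3375}$ ($S = \frac{1}{3374 + 1} = \frac{1}{3375} \approx 0.0002963$)
$G{\left(U \right)} = \frac{61}{U}$
$\frac{1}{G{\left(-90 \right)} + S} = \frac{1}{\frac{61}{-90} + \frac{1}{3375}} = \frac{1}{61 \left(- \frac{1}{90}\right) + \frac{1}{3375}} = \frac{1}{- \frac{61}{90} + \frac{1}{3375}} = \frac{1}{- \frac{4573}{6750}} = - \frac{6750}{4573}$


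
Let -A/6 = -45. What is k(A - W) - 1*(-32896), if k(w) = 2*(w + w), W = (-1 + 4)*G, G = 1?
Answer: 33964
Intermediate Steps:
A = 270 (A = -6*(-45) = 270)
W = 3 (W = (-1 + 4)*1 = 3*1 = 3)
k(w) = 4*w (k(w) = 2*(2*w) = 4*w)
k(A - W) - 1*(-32896) = 4*(270 - 1*3) - 1*(-32896) = 4*(270 - 3) + 32896 = 4*267 + 32896 = 1068 + 32896 = 33964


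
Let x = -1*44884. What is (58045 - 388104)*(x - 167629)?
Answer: 70141828267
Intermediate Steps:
x = -44884
(58045 - 388104)*(x - 167629) = (58045 - 388104)*(-44884 - 167629) = -330059*(-212513) = 70141828267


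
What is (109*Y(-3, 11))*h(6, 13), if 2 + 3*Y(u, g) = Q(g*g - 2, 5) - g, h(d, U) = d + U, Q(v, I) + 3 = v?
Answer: 213313/3 ≈ 71104.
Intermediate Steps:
Q(v, I) = -3 + v
h(d, U) = U + d
Y(u, g) = -7/3 - g/3 + g**2/3 (Y(u, g) = -2/3 + ((-3 + (g*g - 2)) - g)/3 = -2/3 + ((-3 + (g**2 - 2)) - g)/3 = -2/3 + ((-3 + (-2 + g**2)) - g)/3 = -2/3 + ((-5 + g**2) - g)/3 = -2/3 + (-5 + g**2 - g)/3 = -2/3 + (-5/3 - g/3 + g**2/3) = -7/3 - g/3 + g**2/3)
(109*Y(-3, 11))*h(6, 13) = (109*(-7/3 - 1/3*11 + (1/3)*11**2))*(13 + 6) = (109*(-7/3 - 11/3 + (1/3)*121))*19 = (109*(-7/3 - 11/3 + 121/3))*19 = (109*(103/3))*19 = (11227/3)*19 = 213313/3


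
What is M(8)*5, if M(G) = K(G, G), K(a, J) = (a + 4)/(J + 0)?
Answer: 15/2 ≈ 7.5000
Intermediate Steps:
K(a, J) = (4 + a)/J
M(G) = (4 + G)/G
M(8)*5 = ((4 + 8)/8)*5 = ((1/8)*12)*5 = (3/2)*5 = 15/2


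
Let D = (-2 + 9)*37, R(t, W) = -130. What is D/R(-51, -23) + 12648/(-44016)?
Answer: -135879/59605 ≈ -2.2797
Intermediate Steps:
D = 259 (D = 7*37 = 259)
D/R(-51, -23) + 12648/(-44016) = 259/(-130) + 12648/(-44016) = 259*(-1/130) + 12648*(-1/44016) = -259/130 - 527/1834 = -135879/59605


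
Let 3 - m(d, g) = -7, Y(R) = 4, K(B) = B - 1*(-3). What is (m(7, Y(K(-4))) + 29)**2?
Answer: 1521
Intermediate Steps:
K(B) = 3 + B (K(B) = B + 3 = 3 + B)
m(d, g) = 10 (m(d, g) = 3 - 1*(-7) = 3 + 7 = 10)
(m(7, Y(K(-4))) + 29)**2 = (10 + 29)**2 = 39**2 = 1521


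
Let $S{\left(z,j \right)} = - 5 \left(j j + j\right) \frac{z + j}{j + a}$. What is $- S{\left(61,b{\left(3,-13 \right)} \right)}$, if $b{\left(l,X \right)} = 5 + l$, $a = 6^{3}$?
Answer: $\frac{3105}{28} \approx 110.89$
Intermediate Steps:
$a = 216$
$S{\left(z,j \right)} = \frac{\left(j + z\right) \left(- 5 j - 5 j^{2}\right)}{216 + j}$ ($S{\left(z,j \right)} = - 5 \left(j j + j\right) \frac{z + j}{j + 216} = - 5 \left(j^{2} + j\right) \frac{j + z}{216 + j} = - 5 \left(j + j^{2}\right) \frac{j + z}{216 + j} = \left(- 5 j - 5 j^{2}\right) \frac{j + z}{216 + j} = \frac{\left(j + z\right) \left(- 5 j - 5 j^{2}\right)}{216 + j}$)
$- S{\left(61,b{\left(3,-13 \right)} \right)} = - \frac{\left(-5\right) \left(5 + 3\right) \left(\left(5 + 3\right) + 61 + \left(5 + 3\right)^{2} + \left(5 + 3\right) 61\right)}{216 + \left(5 + 3\right)} = - \frac{\left(-5\right) 8 \left(8 + 61 + 8^{2} + 8 \cdot 61\right)}{216 + 8} = - \frac{\left(-5\right) 8 \left(8 + 61 + 64 + 488\right)}{224} = - \frac{\left(-5\right) 8 \cdot 621}{224} = \left(-1\right) \left(- \frac{3105}{28}\right) = \frac{3105}{28}$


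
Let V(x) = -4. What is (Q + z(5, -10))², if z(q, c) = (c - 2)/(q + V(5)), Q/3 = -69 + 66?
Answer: 441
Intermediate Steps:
Q = -9 (Q = 3*(-69 + 66) = 3*(-3) = -9)
z(q, c) = (-2 + c)/(-4 + q) (z(q, c) = (c - 2)/(q - 4) = (-2 + c)/(-4 + q))
(Q + z(5, -10))² = (-9 + (-2 - 10)/(-4 + 5))² = (-9 - 12/1)² = (-9 + 1*(-12))² = (-9 - 12)² = (-21)² = 441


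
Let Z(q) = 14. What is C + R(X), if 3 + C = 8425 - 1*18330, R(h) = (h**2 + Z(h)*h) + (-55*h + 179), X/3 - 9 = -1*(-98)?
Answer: 80151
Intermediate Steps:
X = 321 (X = 27 + 3*(-1*(-98)) = 27 + 3*98 = 27 + 294 = 321)
R(h) = 179 + h**2 - 41*h (R(h) = (h**2 + 14*h) + (-55*h + 179) = (h**2 + 14*h) + (179 - 55*h) = 179 + h**2 - 41*h)
C = -9908 (C = -3 + (8425 - 1*18330) = -3 + (8425 - 18330) = -3 - 9905 = -9908)
C + R(X) = -9908 + (179 + 321**2 - 41*321) = -9908 + (179 + 103041 - 13161) = -9908 + 90059 = 80151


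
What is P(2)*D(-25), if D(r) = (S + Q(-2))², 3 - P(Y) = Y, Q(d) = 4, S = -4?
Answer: 0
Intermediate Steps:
P(Y) = 3 - Y
D(r) = 0 (D(r) = (-4 + 4)² = 0² = 0)
P(2)*D(-25) = (3 - 1*2)*0 = (3 - 2)*0 = 1*0 = 0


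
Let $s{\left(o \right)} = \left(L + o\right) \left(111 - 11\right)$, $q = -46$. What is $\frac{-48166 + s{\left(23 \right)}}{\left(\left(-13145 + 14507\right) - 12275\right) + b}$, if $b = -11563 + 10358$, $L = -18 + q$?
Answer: $\frac{26133}{6059} \approx 4.3131$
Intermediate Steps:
$L = -64$ ($L = -18 - 46 = -64$)
$s{\left(o \right)} = -6400 + 100 o$ ($s{\left(o \right)} = \left(-64 + o\right) \left(111 - 11\right) = \left(-64 + o\right) 100 = -6400 + 100 o$)
$b = -1205$
$\frac{-48166 + s{\left(23 \right)}}{\left(\left(-13145 + 14507\right) - 12275\right) + b} = \frac{-48166 + \left(-6400 + 100 \cdot 23\right)}{\left(\left(-13145 + 14507\right) - 12275\right) - 1205} = \frac{-48166 + \left(-6400 + 2300\right)}{\left(1362 - 12275\right) - 1205} = \frac{-48166 - 4100}{-10913 - 1205} = - \frac{52266}{-12118} = \left(-52266\right) \left(- \frac{1}{12118}\right) = \frac{26133}{6059}$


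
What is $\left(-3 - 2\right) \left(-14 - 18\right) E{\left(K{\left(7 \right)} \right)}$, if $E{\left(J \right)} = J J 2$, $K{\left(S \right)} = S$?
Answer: $15680$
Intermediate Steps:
$E{\left(J \right)} = 2 J^{2}$ ($E{\left(J \right)} = J^{2} \cdot 2 = 2 J^{2}$)
$\left(-3 - 2\right) \left(-14 - 18\right) E{\left(K{\left(7 \right)} \right)} = \left(-3 - 2\right) \left(-14 - 18\right) 2 \cdot 7^{2} = \left(-5\right) \left(-32\right) 2 \cdot 49 = 160 \cdot 98 = 15680$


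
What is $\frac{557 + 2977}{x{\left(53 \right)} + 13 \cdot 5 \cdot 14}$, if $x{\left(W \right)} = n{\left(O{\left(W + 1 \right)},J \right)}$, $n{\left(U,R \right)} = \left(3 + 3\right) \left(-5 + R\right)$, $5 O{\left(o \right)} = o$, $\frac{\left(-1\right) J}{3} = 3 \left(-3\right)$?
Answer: $\frac{1767}{521} \approx 3.3916$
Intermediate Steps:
$J = 27$ ($J = - 3 \cdot 3 \left(-3\right) = \left(-3\right) \left(-9\right) = 27$)
$O{\left(o \right)} = \frac{o}{5}$
$n{\left(U,R \right)} = -30 + 6 R$ ($n{\left(U,R \right)} = 6 \left(-5 + R\right) = -30 + 6 R$)
$x{\left(W \right)} = 132$ ($x{\left(W \right)} = -30 + 6 \cdot 27 = -30 + 162 = 132$)
$\frac{557 + 2977}{x{\left(53 \right)} + 13 \cdot 5 \cdot 14} = \frac{557 + 2977}{132 + 13 \cdot 5 \cdot 14} = \frac{3534}{132 + 65 \cdot 14} = \frac{3534}{132 + 910} = \frac{3534}{1042} = 3534 \cdot \frac{1}{1042} = \frac{1767}{521}$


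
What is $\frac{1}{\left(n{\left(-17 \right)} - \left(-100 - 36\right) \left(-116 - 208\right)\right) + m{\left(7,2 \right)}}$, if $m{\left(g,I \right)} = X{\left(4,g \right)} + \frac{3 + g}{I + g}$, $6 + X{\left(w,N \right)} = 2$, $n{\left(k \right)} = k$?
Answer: $- \frac{9}{396755} \approx -2.2684 \cdot 10^{-5}$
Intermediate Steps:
$X{\left(w,N \right)} = -4$ ($X{\left(w,N \right)} = -6 + 2 = -4$)
$m{\left(g,I \right)} = -4 + \frac{3 + g}{I + g}$
$\frac{1}{\left(n{\left(-17 \right)} - \left(-100 - 36\right) \left(-116 - 208\right)\right) + m{\left(7,2 \right)}} = \frac{1}{\left(-17 - \left(-100 - 36\right) \left(-116 - 208\right)\right) + \frac{3 - 8 - 21}{2 + 7}} = \frac{1}{\left(-17 - \left(-136\right) \left(-324\right)\right) + \frac{3 - 8 - 21}{9}} = \frac{1}{\left(-17 - 44064\right) + \frac{1}{9} \left(-26\right)} = \frac{1}{\left(-17 - 44064\right) - \frac{26}{9}} = \frac{1}{-44081 - \frac{26}{9}} = \frac{1}{- \frac{396755}{9}} = - \frac{9}{396755}$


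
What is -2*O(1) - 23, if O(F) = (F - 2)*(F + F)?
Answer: -19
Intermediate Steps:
O(F) = 2*F*(-2 + F) (O(F) = (-2 + F)*(2*F) = 2*F*(-2 + F))
-2*O(1) - 23 = -4*(-2 + 1) - 23 = -4*(-1) - 23 = -2*(-2) - 23 = 4 - 23 = -19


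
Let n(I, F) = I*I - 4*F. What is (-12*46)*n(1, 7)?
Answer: 14904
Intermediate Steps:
n(I, F) = I² - 4*F
(-12*46)*n(1, 7) = (-12*46)*(1² - 4*7) = -552*(1 - 28) = -552*(-27) = 14904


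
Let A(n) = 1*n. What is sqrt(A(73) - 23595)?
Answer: I*sqrt(23522) ≈ 153.37*I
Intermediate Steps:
A(n) = n
sqrt(A(73) - 23595) = sqrt(73 - 23595) = sqrt(-23522) = I*sqrt(23522)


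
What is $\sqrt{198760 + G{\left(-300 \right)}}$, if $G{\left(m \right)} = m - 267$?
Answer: $\sqrt{198193} \approx 445.19$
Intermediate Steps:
$G{\left(m \right)} = -267 + m$
$\sqrt{198760 + G{\left(-300 \right)}} = \sqrt{198760 - 567} = \sqrt{198193}$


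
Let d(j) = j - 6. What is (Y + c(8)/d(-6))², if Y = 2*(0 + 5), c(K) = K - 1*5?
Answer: 1521/16 ≈ 95.063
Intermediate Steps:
c(K) = -5 + K (c(K) = K - 5 = -5 + K)
d(j) = -6 + j
Y = 10 (Y = 2*5 = 10)
(Y + c(8)/d(-6))² = (10 + (-5 + 8)/(-6 - 6))² = (10 + 3/(-12))² = (10 + 3*(-1/12))² = (10 - ¼)² = (39/4)² = 1521/16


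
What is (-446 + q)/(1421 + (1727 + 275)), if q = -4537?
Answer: -1661/1141 ≈ -1.4557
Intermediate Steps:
(-446 + q)/(1421 + (1727 + 275)) = (-446 - 4537)/(1421 + (1727 + 275)) = -4983/(1421 + 2002) = -4983/3423 = -4983*1/3423 = -1661/1141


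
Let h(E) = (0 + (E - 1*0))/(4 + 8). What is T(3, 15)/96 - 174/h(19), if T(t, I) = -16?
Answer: -12547/114 ≈ -110.06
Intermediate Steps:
h(E) = E/12 (h(E) = (0 + (E + 0))/12 = (0 + E)*(1/12) = E*(1/12) = E/12)
T(3, 15)/96 - 174/h(19) = -16/96 - 174/((1/12)*19) = -16*1/96 - 174/19/12 = -1/6 - 174*12/19 = -1/6 - 2088/19 = -12547/114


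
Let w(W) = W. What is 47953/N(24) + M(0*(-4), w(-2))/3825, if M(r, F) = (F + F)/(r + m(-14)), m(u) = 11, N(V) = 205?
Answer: 403524331/1725075 ≈ 233.92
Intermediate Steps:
M(r, F) = 2*F/(11 + r) (M(r, F) = (F + F)/(r + 11) = (2*F)/(11 + r) = 2*F/(11 + r))
47953/N(24) + M(0*(-4), w(-2))/3825 = 47953/205 + (2*(-2)/(11 + 0*(-4)))/3825 = 47953*(1/205) + (2*(-2)/(11 + 0))*(1/3825) = 47953/205 + (2*(-2)/11)*(1/3825) = 47953/205 + (2*(-2)*(1/11))*(1/3825) = 47953/205 - 4/11*1/3825 = 47953/205 - 4/42075 = 403524331/1725075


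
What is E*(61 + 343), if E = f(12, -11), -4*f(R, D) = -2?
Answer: 202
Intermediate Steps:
f(R, D) = 1/2 (f(R, D) = -1/4*(-2) = 1/2)
E = 1/2 ≈ 0.50000
E*(61 + 343) = (61 + 343)/2 = (1/2)*404 = 202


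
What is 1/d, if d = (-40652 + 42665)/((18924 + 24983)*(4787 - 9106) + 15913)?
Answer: -63206140/671 ≈ -94197.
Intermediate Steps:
d = -671/63206140 (d = 2013/(43907*(-4319) + 15913) = 2013/(-189634333 + 15913) = 2013/(-189618420) = 2013*(-1/189618420) = -671/63206140 ≈ -1.0616e-5)
1/d = 1/(-671/63206140) = -63206140/671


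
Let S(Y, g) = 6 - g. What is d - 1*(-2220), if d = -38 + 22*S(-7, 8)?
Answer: 2138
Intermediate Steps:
d = -82 (d = -38 + 22*(6 - 1*8) = -38 + 22*(6 - 8) = -38 + 22*(-2) = -38 - 44 = -82)
d - 1*(-2220) = -82 - 1*(-2220) = -82 + 2220 = 2138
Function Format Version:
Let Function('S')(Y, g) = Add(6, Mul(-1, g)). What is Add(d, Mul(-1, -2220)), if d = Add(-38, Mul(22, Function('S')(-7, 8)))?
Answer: 2138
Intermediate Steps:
d = -82 (d = Add(-38, Mul(22, Add(6, Mul(-1, 8)))) = Add(-38, Mul(22, Add(6, -8))) = Add(-38, Mul(22, -2)) = Add(-38, -44) = -82)
Add(d, Mul(-1, -2220)) = Add(-82, Mul(-1, -2220)) = Add(-82, 2220) = 2138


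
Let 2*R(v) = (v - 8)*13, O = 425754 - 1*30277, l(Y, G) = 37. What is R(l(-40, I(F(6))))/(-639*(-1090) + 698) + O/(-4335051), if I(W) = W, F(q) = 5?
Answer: -549825142205/6044864475216 ≈ -0.090957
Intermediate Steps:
O = 395477 (O = 425754 - 30277 = 395477)
R(v) = -52 + 13*v/2 (R(v) = ((v - 8)*13)/2 = ((-8 + v)*13)/2 = (-104 + 13*v)/2 = -52 + 13*v/2)
R(l(-40, I(F(6))))/(-639*(-1090) + 698) + O/(-4335051) = (-52 + (13/2)*37)/(-639*(-1090) + 698) + 395477/(-4335051) = (-52 + 481/2)/(696510 + 698) + 395477*(-1/4335051) = (377/2)/697208 - 395477/4335051 = (377/2)*(1/697208) - 395477/4335051 = 377/1394416 - 395477/4335051 = -549825142205/6044864475216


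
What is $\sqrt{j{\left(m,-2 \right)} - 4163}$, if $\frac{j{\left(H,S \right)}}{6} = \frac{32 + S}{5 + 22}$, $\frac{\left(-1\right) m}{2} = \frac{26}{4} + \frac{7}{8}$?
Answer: $\frac{i \sqrt{37407}}{3} \approx 64.47 i$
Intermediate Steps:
$m = - \frac{59}{4}$ ($m = - 2 \left(\frac{26}{4} + \frac{7}{8}\right) = - 2 \left(26 \cdot \frac{1}{4} + 7 \cdot \frac{1}{8}\right) = - 2 \left(\frac{13}{2} + \frac{7}{8}\right) = \left(-2\right) \frac{59}{8} = - \frac{59}{4} \approx -14.75$)
$j{\left(H,S \right)} = \frac{64}{9} + \frac{2 S}{9}$ ($j{\left(H,S \right)} = 6 \frac{32 + S}{5 + 22} = 6 \frac{32 + S}{27} = 6 \left(32 + S\right) \frac{1}{27} = 6 \left(\frac{32}{27} + \frac{S}{27}\right) = \frac{64}{9} + \frac{2 S}{9}$)
$\sqrt{j{\left(m,-2 \right)} - 4163} = \sqrt{\left(\frac{64}{9} + \frac{2}{9} \left(-2\right)\right) - 4163} = \sqrt{\left(\frac{64}{9} - \frac{4}{9}\right) - 4163} = \sqrt{\frac{20}{3} - 4163} = \sqrt{- \frac{12469}{3}} = \frac{i \sqrt{37407}}{3}$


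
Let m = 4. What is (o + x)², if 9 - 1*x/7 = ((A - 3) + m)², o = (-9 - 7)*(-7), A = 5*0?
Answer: 28224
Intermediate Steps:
A = 0
o = 112 (o = -16*(-7) = 112)
x = 56 (x = 63 - 7*((0 - 3) + 4)² = 63 - 7*(-3 + 4)² = 63 - 7*1² = 63 - 7*1 = 63 - 7 = 56)
(o + x)² = (112 + 56)² = 168² = 28224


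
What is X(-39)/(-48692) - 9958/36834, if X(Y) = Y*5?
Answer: -34120879/128108652 ≈ -0.26634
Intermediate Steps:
X(Y) = 5*Y
X(-39)/(-48692) - 9958/36834 = (5*(-39))/(-48692) - 9958/36834 = -195*(-1/48692) - 9958*1/36834 = 195/48692 - 4979/18417 = -34120879/128108652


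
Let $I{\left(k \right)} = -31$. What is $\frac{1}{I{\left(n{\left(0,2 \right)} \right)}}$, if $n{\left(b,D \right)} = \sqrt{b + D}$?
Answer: $- \frac{1}{31} \approx -0.032258$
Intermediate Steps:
$n{\left(b,D \right)} = \sqrt{D + b}$
$\frac{1}{I{\left(n{\left(0,2 \right)} \right)}} = \frac{1}{-31} = - \frac{1}{31}$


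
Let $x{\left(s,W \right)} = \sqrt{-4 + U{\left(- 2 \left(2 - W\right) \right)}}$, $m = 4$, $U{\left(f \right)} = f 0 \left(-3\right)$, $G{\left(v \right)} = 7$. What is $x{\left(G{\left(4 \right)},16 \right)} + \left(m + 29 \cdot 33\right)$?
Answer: $961 + 2 i \approx 961.0 + 2.0 i$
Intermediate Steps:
$U{\left(f \right)} = 0$ ($U{\left(f \right)} = 0 \left(-3\right) = 0$)
$x{\left(s,W \right)} = 2 i$ ($x{\left(s,W \right)} = \sqrt{-4 + 0} = \sqrt{-4} = 2 i$)
$x{\left(G{\left(4 \right)},16 \right)} + \left(m + 29 \cdot 33\right) = 2 i + \left(4 + 29 \cdot 33\right) = 2 i + \left(4 + 957\right) = 2 i + 961 = 961 + 2 i$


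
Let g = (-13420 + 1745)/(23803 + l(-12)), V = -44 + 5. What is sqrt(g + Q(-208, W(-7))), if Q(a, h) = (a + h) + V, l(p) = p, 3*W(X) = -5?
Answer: I*sqrt(1269233981403)/71373 ≈ 15.785*I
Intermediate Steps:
W(X) = -5/3 (W(X) = (1/3)*(-5) = -5/3)
V = -39
Q(a, h) = -39 + a + h (Q(a, h) = (a + h) - 39 = -39 + a + h)
g = -11675/23791 (g = (-13420 + 1745)/(23803 - 12) = -11675/23791 ≈ -0.49073)
sqrt(g + Q(-208, W(-7))) = sqrt(-11675/23791 + (-39 - 208 - 5/3)) = sqrt(-11675/23791 - 746/3) = sqrt(-17783111/71373) = I*sqrt(1269233981403)/71373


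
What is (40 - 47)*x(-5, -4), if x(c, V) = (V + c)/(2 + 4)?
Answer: 21/2 ≈ 10.500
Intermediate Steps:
x(c, V) = V/6 + c/6 (x(c, V) = (V + c)/6 = (V + c)*(1/6) = V/6 + c/6)
(40 - 47)*x(-5, -4) = (40 - 47)*((1/6)*(-4) + (1/6)*(-5)) = -7*(-2/3 - 5/6) = -7*(-3/2) = 21/2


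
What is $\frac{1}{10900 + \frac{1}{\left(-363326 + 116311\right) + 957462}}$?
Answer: $\frac{710447}{7743872301} \approx 9.1743 \cdot 10^{-5}$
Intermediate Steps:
$\frac{1}{10900 + \frac{1}{\left(-363326 + 116311\right) + 957462}} = \frac{1}{10900 + \frac{1}{-247015 + 957462}} = \frac{1}{10900 + \frac{1}{710447}} = \frac{1}{\frac{7743872301}{710447}} = \frac{710447}{7743872301}$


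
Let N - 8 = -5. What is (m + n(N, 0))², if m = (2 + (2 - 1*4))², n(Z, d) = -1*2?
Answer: 4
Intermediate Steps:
N = 3 (N = 8 - 5 = 3)
n(Z, d) = -2
m = 0 (m = (2 + (2 - 4))² = (2 - 2)² = 0² = 0)
(m + n(N, 0))² = (0 - 2)² = (-2)² = 4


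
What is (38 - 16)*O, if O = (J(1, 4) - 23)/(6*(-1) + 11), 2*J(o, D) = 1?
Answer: -99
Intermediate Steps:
J(o, D) = 1/2 (J(o, D) = (1/2)*1 = 1/2)
O = -9/2 (O = (1/2 - 23)/(6*(-1) + 11) = -45/(2*(-6 + 11)) = -45/2/5 = -45/2*1/5 = -9/2 ≈ -4.5000)
(38 - 16)*O = (38 - 16)*(-9/2) = 22*(-9/2) = -99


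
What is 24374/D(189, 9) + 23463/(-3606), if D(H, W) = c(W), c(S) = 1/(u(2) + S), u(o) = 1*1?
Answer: 292967659/1202 ≈ 2.4373e+5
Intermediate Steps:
u(o) = 1
c(S) = 1/(1 + S)
D(H, W) = 1/(1 + W)
24374/D(189, 9) + 23463/(-3606) = 24374/(1/(1 + 9)) + 23463/(-3606) = 24374/(1/10) + 23463*(-1/3606) = 24374/(⅒) - 7821/1202 = 24374*10 - 7821/1202 = 243740 - 7821/1202 = 292967659/1202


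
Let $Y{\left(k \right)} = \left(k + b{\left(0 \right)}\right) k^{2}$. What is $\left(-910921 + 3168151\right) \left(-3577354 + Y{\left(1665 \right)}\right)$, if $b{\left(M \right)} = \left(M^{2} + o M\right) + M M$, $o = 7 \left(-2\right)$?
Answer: $10410744901419330$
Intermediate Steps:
$o = -14$
$b{\left(M \right)} = - 14 M + 2 M^{2}$ ($b{\left(M \right)} = \left(M^{2} - 14 M\right) + M M = \left(M^{2} - 14 M\right) + M^{2} = - 14 M + 2 M^{2}$)
$Y{\left(k \right)} = k^{3}$ ($Y{\left(k \right)} = \left(k + 2 \cdot 0 \left(-7 + 0\right)\right) k^{2} = \left(k + 2 \cdot 0 \left(-7\right)\right) k^{2} = \left(k + 0\right) k^{2} = k k^{2} = k^{3}$)
$\left(-910921 + 3168151\right) \left(-3577354 + Y{\left(1665 \right)}\right) = \left(-910921 + 3168151\right) \left(-3577354 + 1665^{3}\right) = 2257230 \left(-3577354 + 4615754625\right) = 2257230 \cdot 4612177271 = 10410744901419330$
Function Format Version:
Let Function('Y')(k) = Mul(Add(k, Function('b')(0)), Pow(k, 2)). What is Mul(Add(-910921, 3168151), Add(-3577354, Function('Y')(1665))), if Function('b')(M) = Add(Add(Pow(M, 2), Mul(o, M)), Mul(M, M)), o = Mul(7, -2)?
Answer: 10410744901419330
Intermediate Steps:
o = -14
Function('b')(M) = Add(Mul(-14, M), Mul(2, Pow(M, 2))) (Function('b')(M) = Add(Add(Pow(M, 2), Mul(-14, M)), Mul(M, M)) = Add(Add(Pow(M, 2), Mul(-14, M)), Pow(M, 2)) = Add(Mul(-14, M), Mul(2, Pow(M, 2))))
Function('Y')(k) = Pow(k, 3) (Function('Y')(k) = Mul(Add(k, Mul(2, 0, Add(-7, 0))), Pow(k, 2)) = Mul(Add(k, Mul(2, 0, -7)), Pow(k, 2)) = Mul(Add(k, 0), Pow(k, 2)) = Mul(k, Pow(k, 2)) = Pow(k, 3))
Mul(Add(-910921, 3168151), Add(-3577354, Function('Y')(1665))) = Mul(Add(-910921, 3168151), Add(-3577354, Pow(1665, 3))) = Mul(2257230, Add(-3577354, 4615754625)) = Mul(2257230, 4612177271) = 10410744901419330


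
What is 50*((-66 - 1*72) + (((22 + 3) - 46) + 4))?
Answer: -7750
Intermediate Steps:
50*((-66 - 1*72) + (((22 + 3) - 46) + 4)) = 50*((-66 - 72) + ((25 - 46) + 4)) = 50*(-138 + (-21 + 4)) = 50*(-138 - 17) = 50*(-155) = -7750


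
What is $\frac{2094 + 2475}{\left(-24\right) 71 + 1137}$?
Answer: $- \frac{1523}{189} \approx -8.0582$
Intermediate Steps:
$\frac{2094 + 2475}{\left(-24\right) 71 + 1137} = \frac{4569}{-1704 + 1137} = \frac{4569}{-567} = 4569 \left(- \frac{1}{567}\right) = - \frac{1523}{189}$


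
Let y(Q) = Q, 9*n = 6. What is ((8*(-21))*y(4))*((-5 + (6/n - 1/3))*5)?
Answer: -12320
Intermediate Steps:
n = ⅔ (n = (⅑)*6 = ⅔ ≈ 0.66667)
((8*(-21))*y(4))*((-5 + (6/n - 1/3))*5) = ((8*(-21))*4)*((-5 + (6/(⅔) - 1/3))*5) = (-168*4)*((-5 + (6*(3/2) - 1*⅓))*5) = -672*(-5 + (9 - ⅓))*5 = -672*(-5 + 26/3)*5 = -2464*5 = -672*55/3 = -12320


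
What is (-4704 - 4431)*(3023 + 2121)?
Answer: -46990440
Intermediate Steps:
(-4704 - 4431)*(3023 + 2121) = -9135*5144 = -46990440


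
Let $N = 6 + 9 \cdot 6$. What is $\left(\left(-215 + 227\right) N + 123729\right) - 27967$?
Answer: $96482$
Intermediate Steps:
$N = 60$ ($N = 6 + 54 = 60$)
$\left(\left(-215 + 227\right) N + 123729\right) - 27967 = \left(\left(-215 + 227\right) 60 + 123729\right) - 27967 = \left(12 \cdot 60 + 123729\right) - 27967 = \left(720 + 123729\right) - 27967 = 124449 - 27967 = 96482$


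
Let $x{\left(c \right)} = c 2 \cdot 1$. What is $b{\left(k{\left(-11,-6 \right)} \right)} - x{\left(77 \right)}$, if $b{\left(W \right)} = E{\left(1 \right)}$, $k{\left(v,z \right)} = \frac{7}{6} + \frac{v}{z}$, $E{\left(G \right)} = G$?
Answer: $-153$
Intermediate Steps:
$k{\left(v,z \right)} = \frac{7}{6} + \frac{v}{z}$ ($k{\left(v,z \right)} = 7 \cdot \frac{1}{6} + \frac{v}{z} = \frac{7}{6} + \frac{v}{z}$)
$b{\left(W \right)} = 1$
$x{\left(c \right)} = 2 c$ ($x{\left(c \right)} = 2 c 1 = 2 c$)
$b{\left(k{\left(-11,-6 \right)} \right)} - x{\left(77 \right)} = 1 - 2 \cdot 77 = 1 - 154 = -153$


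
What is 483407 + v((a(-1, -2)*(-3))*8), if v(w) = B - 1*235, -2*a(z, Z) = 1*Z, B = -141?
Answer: 483031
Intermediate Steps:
a(z, Z) = -Z/2
v(w) = -376 (v(w) = -141 - 1*235 = -141 - 235 = -376)
483407 + v((a(-1, -2)*(-3))*8) = 483407 - 376 = 483031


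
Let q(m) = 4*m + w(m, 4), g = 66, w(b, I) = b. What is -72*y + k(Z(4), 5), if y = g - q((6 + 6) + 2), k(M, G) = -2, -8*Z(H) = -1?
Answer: 286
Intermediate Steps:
Z(H) = 1/8 (Z(H) = -1/8*(-1) = 1/8)
q(m) = 5*m (q(m) = 4*m + m = 5*m)
y = -4 (y = 66 - 5*((6 + 6) + 2) = 66 - 5*(12 + 2) = 66 - 5*14 = 66 - 1*70 = 66 - 70 = -4)
-72*y + k(Z(4), 5) = -72*(-4) - 2 = 288 - 2 = 286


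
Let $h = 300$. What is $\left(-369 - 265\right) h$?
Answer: $-190200$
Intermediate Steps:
$\left(-369 - 265\right) h = \left(-369 - 265\right) 300 = \left(-634\right) 300 = -190200$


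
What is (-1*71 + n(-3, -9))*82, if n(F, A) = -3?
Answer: -6068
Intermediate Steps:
(-1*71 + n(-3, -9))*82 = (-1*71 - 3)*82 = (-71 - 3)*82 = -74*82 = -6068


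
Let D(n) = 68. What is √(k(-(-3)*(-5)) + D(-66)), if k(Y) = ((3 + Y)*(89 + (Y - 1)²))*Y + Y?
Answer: √62153 ≈ 249.30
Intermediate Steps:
k(Y) = Y + Y*(3 + Y)*(89 + (-1 + Y)²) (k(Y) = ((3 + Y)*(89 + (-1 + Y)²))*Y + Y = Y*(3 + Y)*(89 + (-1 + Y)²) + Y = Y + Y*(3 + Y)*(89 + (-1 + Y)²))
√(k(-(-3)*(-5)) + D(-66)) = √((-(-3)*(-5))*(271 + (-(-3)*(-5))² + (-(-3)*(-5))³ + 84*(-(-3)*(-5))) + 68) = √((-3*5)*(271 + (-3*5)² + (-3*5)³ + 84*(-3*5)) + 68) = √(-15*(271 + (-15)² + (-15)³ + 84*(-15)) + 68) = √(-15*(271 + 225 - 3375 - 1260) + 68) = √(-15*(-4139) + 68) = √(62085 + 68) = √62153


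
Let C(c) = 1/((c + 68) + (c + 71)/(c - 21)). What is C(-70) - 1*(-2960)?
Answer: 541589/183 ≈ 2959.5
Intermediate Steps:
C(c) = 1/(68 + c + (71 + c)/(-21 + c)) (C(c) = 1/((68 + c) + (71 + c)/(-21 + c)) = 1/(68 + c + (71 + c)/(-21 + c)))
C(-70) - 1*(-2960) = (-21 - 70)/(-1357 + (-70)**2 + 48*(-70)) - 1*(-2960) = -91/(-1357 + 4900 - 3360) + 2960 = -91/183 + 2960 = 541589/183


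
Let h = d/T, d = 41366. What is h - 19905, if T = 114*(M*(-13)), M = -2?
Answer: -2267579/114 ≈ -19891.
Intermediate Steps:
T = 2964 (T = 114*(-2*(-13)) = 114*26 = 2964)
h = 1591/114 (h = 41366/2964 = 41366*(1/2964) = 1591/114 ≈ 13.956)
h - 19905 = 1591/114 - 19905 = -2267579/114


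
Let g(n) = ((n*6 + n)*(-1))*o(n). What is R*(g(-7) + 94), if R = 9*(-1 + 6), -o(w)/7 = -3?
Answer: 50535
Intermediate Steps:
o(w) = 21 (o(w) = -7*(-3) = 21)
R = 45 (R = 9*5 = 45)
g(n) = -147*n (g(n) = ((n*6 + n)*(-1))*21 = ((6*n + n)*(-1))*21 = ((7*n)*(-1))*21 = -7*n*21 = -147*n)
R*(g(-7) + 94) = 45*(-147*(-7) + 94) = 45*(1029 + 94) = 45*1123 = 50535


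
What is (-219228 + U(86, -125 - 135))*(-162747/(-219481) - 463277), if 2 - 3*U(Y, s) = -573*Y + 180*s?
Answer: 57104083694129960/658443 ≈ 8.6726e+10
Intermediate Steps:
U(Y, s) = ⅔ - 60*s + 191*Y (U(Y, s) = ⅔ - (-573*Y + 180*s)/3 = ⅔ + (-60*s + 191*Y) = ⅔ - 60*s + 191*Y)
(-219228 + U(86, -125 - 135))*(-162747/(-219481) - 463277) = (-219228 + (⅔ - 60*(-125 - 135) + 191*86))*(-162747/(-219481) - 463277) = (-219228 + (⅔ - 60*(-260) + 16426))*(-162747*(-1/219481) - 463277) = (-219228 + (⅔ + 15600 + 16426))*(162747/219481 - 463277) = (-219228 + 96080/3)*(-101680336490/219481) = -561604/3*(-101680336490/219481) = 57104083694129960/658443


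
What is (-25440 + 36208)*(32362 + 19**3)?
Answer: 422331728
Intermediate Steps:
(-25440 + 36208)*(32362 + 19**3) = 10768*(32362 + 6859) = 10768*39221 = 422331728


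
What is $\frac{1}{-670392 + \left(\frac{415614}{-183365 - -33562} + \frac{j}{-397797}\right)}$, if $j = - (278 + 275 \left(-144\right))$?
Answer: $- \frac{59591183991}{39949624238650396} \approx -1.4917 \cdot 10^{-6}$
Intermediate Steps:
$j = 39322$ ($j = - (278 - 39600) = \left(-1\right) \left(-39322\right) = 39322$)
$\frac{1}{-670392 + \left(\frac{415614}{-183365 - -33562} + \frac{j}{-397797}\right)} = \frac{1}{-670392 + \left(\frac{415614}{-183365 - -33562} + \frac{39322}{-397797}\right)} = \frac{1}{-670392 + \left(\frac{415614}{-183365 + 33562} + 39322 \left(- \frac{1}{397797}\right)\right)} = \frac{1}{-670392 + \left(\frac{415614}{-149803} - \frac{39322}{397797}\right)} = \frac{1}{-670392 + \left(415614 \left(- \frac{1}{149803}\right) - \frac{39322}{397797}\right)} = \frac{1}{-670392 - \frac{171220555924}{59591183991}} = \frac{1}{- \frac{39949624238650396}{59591183991}} = - \frac{59591183991}{39949624238650396}$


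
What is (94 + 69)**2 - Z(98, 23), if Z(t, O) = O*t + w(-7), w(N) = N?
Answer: 24322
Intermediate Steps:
Z(t, O) = -7 + O*t (Z(t, O) = O*t - 7 = -7 + O*t)
(94 + 69)**2 - Z(98, 23) = (94 + 69)**2 - (-7 + 23*98) = 163**2 - (-7 + 2254) = 26569 - 1*2247 = 26569 - 2247 = 24322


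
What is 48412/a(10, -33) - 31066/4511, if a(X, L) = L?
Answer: -219411710/148863 ≈ -1473.9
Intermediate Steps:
48412/a(10, -33) - 31066/4511 = 48412/(-33) - 31066/4511 = 48412*(-1/33) - 31066*1/4511 = -48412/33 - 31066/4511 = -219411710/148863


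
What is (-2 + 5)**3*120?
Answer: 3240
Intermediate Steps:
(-2 + 5)**3*120 = 3**3*120 = 27*120 = 3240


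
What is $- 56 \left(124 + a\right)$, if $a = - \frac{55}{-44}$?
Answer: $-7014$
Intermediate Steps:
$a = \frac{5}{4}$ ($a = \left(-55\right) \left(- \frac{1}{44}\right) = \frac{5}{4} \approx 1.25$)
$- 56 \left(124 + a\right) = - 56 \left(124 + \frac{5}{4}\right) = \left(-56\right) \frac{501}{4} = -7014$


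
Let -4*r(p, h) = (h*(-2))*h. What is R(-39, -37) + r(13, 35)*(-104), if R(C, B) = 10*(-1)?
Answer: -63710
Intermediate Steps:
R(C, B) = -10
r(p, h) = h**2/2 (r(p, h) = -h*(-2)*h/4 = -(-2*h)*h/4 = -(-1)*h**2/2 = h**2/2)
R(-39, -37) + r(13, 35)*(-104) = -10 + ((1/2)*35**2)*(-104) = -10 + ((1/2)*1225)*(-104) = -10 + (1225/2)*(-104) = -10 - 63700 = -63710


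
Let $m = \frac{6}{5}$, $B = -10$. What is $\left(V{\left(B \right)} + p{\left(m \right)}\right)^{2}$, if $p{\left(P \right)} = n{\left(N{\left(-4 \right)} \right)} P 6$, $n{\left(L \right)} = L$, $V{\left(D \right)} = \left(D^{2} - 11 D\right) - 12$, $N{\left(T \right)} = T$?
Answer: $\frac{715716}{25} \approx 28629.0$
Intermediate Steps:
$V{\left(D \right)} = -12 + D^{2} - 11 D$
$m = \frac{6}{5}$ ($m = 6 \cdot \frac{1}{5} = \frac{6}{5} \approx 1.2$)
$p{\left(P \right)} = - 24 P$ ($p{\left(P \right)} = - 4 P 6 = - 24 P$)
$\left(V{\left(B \right)} + p{\left(m \right)}\right)^{2} = \left(\left(-12 + \left(-10\right)^{2} - -110\right) - \frac{144}{5}\right)^{2} = \left(\left(-12 + 100 + 110\right) - \frac{144}{5}\right)^{2} = \left(198 - \frac{144}{5}\right)^{2} = \left(\frac{846}{5}\right)^{2} = \frac{715716}{25}$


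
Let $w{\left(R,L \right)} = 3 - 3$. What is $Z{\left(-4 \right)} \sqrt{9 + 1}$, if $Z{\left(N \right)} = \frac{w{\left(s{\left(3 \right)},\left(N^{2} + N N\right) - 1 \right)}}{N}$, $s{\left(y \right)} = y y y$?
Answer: $0$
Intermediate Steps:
$s{\left(y \right)} = y^{3}$ ($s{\left(y \right)} = y^{2} y = y^{3}$)
$w{\left(R,L \right)} = 0$ ($w{\left(R,L \right)} = 3 - 3 = 0$)
$Z{\left(N \right)} = 0$ ($Z{\left(N \right)} = \frac{0}{N} = 0$)
$Z{\left(-4 \right)} \sqrt{9 + 1} = 0 \sqrt{9 + 1} = 0 \sqrt{10} = 0$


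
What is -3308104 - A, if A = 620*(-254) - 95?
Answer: -3150529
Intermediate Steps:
A = -157575 (A = -157480 - 95 = -157575)
-3308104 - A = -3308104 - 1*(-157575) = -3308104 + 157575 = -3150529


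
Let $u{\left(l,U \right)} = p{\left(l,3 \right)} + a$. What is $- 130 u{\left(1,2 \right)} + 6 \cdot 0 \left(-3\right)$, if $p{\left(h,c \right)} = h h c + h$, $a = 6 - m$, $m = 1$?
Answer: $-1170$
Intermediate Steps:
$a = 5$ ($a = 6 - 1 = 5$)
$p{\left(h,c \right)} = h + c h^{2}$ ($p{\left(h,c \right)} = h^{2} c + h = c h^{2} + h = h + c h^{2}$)
$u{\left(l,U \right)} = 5 + l \left(1 + 3 l\right)$ ($u{\left(l,U \right)} = l \left(1 + 3 l\right) + 5 = 5 + l \left(1 + 3 l\right)$)
$- 130 u{\left(1,2 \right)} + 6 \cdot 0 \left(-3\right) = - 130 \left(5 + 1 \left(1 + 3 \cdot 1\right)\right) + 6 \cdot 0 \left(-3\right) = - 130 \left(5 + 1 \left(1 + 3\right)\right) + 0 \left(-3\right) = - 130 \left(5 + 1 \cdot 4\right) + 0 = - 130 \left(5 + 4\right) + 0 = \left(-130\right) 9 + 0 = -1170 + 0 = -1170$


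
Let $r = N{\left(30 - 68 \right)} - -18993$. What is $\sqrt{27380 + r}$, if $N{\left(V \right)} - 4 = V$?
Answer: $\sqrt{46339} \approx 215.26$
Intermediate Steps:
$N{\left(V \right)} = 4 + V$
$r = 18959$ ($r = \left(4 + \left(30 - 68\right)\right) - -18993 = \left(4 + \left(30 - 68\right)\right) + 18993 = \left(4 - 38\right) + 18993 = -34 + 18993 = 18959$)
$\sqrt{27380 + r} = \sqrt{27380 + 18959} = \sqrt{46339}$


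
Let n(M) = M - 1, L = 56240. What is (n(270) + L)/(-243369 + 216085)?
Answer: -56509/27284 ≈ -2.0711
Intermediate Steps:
n(M) = -1 + M
(n(270) + L)/(-243369 + 216085) = ((-1 + 270) + 56240)/(-243369 + 216085) = (269 + 56240)/(-27284) = 56509*(-1/27284) = -56509/27284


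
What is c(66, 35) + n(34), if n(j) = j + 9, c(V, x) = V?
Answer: 109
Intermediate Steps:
n(j) = 9 + j
c(66, 35) + n(34) = 66 + (9 + 34) = 66 + 43 = 109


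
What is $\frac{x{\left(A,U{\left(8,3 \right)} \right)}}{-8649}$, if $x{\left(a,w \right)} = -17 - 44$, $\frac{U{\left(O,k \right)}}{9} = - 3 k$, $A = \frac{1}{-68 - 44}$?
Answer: $\frac{61}{8649} \approx 0.0070528$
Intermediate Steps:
$A = - \frac{1}{112}$ ($A = \frac{1}{-112} = - \frac{1}{112} \approx -0.0089286$)
$U{\left(O,k \right)} = - 27 k$ ($U{\left(O,k \right)} = 9 \left(- 3 k\right) = - 27 k$)
$x{\left(a,w \right)} = -61$ ($x{\left(a,w \right)} = -17 - 44 = -61$)
$\frac{x{\left(A,U{\left(8,3 \right)} \right)}}{-8649} = - \frac{61}{-8649} = \left(-61\right) \left(- \frac{1}{8649}\right) = \frac{61}{8649}$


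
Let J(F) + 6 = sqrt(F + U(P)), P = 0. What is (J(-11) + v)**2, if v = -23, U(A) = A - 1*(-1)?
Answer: (29 - I*sqrt(10))**2 ≈ 831.0 - 183.41*I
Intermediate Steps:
U(A) = 1 + A (U(A) = A + 1 = 1 + A)
J(F) = -6 + sqrt(1 + F) (J(F) = -6 + sqrt(F + (1 + 0)) = -6 + sqrt(F + 1) = -6 + sqrt(1 + F))
(J(-11) + v)**2 = ((-6 + sqrt(1 - 11)) - 23)**2 = ((-6 + sqrt(-10)) - 23)**2 = ((-6 + I*sqrt(10)) - 23)**2 = (-29 + I*sqrt(10))**2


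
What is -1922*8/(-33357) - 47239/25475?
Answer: -1184047723/849769575 ≈ -1.3934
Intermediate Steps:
-1922*8/(-33357) - 47239/25475 = -15376*(-1/33357) - 47239*1/25475 = 15376/33357 - 47239/25475 = -1184047723/849769575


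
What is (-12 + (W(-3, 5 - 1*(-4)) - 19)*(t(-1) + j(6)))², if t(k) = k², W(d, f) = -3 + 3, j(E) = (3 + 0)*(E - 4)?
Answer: 21025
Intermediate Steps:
j(E) = -12 + 3*E (j(E) = 3*(-4 + E) = -12 + 3*E)
W(d, f) = 0
(-12 + (W(-3, 5 - 1*(-4)) - 19)*(t(-1) + j(6)))² = (-12 + (0 - 19)*((-1)² + (-12 + 3*6)))² = (-12 - 19*(1 + (-12 + 18)))² = (-12 - 19*(1 + 6))² = (-12 - 19*7)² = (-12 - 133)² = (-145)² = 21025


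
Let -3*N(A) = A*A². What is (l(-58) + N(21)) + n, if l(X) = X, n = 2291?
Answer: -854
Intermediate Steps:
N(A) = -A³/3 (N(A) = -A*A²/3 = -A³/3)
(l(-58) + N(21)) + n = (-58 - ⅓*21³) + 2291 = (-58 - ⅓*9261) + 2291 = (-58 - 3087) + 2291 = -3145 + 2291 = -854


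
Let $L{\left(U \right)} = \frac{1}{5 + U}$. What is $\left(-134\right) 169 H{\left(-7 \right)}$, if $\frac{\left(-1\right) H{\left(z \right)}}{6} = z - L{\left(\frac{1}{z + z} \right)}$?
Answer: $- \frac{22510124}{23} \approx -9.787 \cdot 10^{5}$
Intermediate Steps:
$H{\left(z \right)} = - 6 z + \frac{6}{5 + \frac{1}{2 z}}$ ($H{\left(z \right)} = - 6 \left(z - \frac{1}{5 + \frac{1}{z + z}}\right) = - 6 \left(z - \frac{1}{5 + \frac{1}{2 z}}\right) = - 6 z + \frac{6}{5 + \frac{1}{2 z}}$)
$\left(-134\right) 169 H{\left(-7 \right)} = \left(-134\right) 169 \cdot 6 \left(-7\right) \frac{1}{1 + 10 \left(-7\right)} \left(1 - -70\right) = - 22646 \cdot 6 \left(-7\right) \frac{1}{1 - 70} \left(1 + 70\right) = - 22646 \cdot 6 \left(-7\right) \frac{1}{-69} \cdot 71 = - 22646 \cdot 6 \left(-7\right) \left(- \frac{1}{69}\right) 71 = \left(-22646\right) \frac{994}{23} = - \frac{22510124}{23}$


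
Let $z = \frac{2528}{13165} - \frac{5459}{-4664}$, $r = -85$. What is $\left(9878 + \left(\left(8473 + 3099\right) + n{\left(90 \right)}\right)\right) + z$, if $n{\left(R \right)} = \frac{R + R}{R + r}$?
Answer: $\frac{24893539179}{1158520} \approx 21487.0$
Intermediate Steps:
$n{\left(R \right)} = \frac{2 R}{-85 + R}$ ($n{\left(R \right)} = \frac{R + R}{R - 85} = \frac{2 R}{-85 + R}$)
$z = \frac{1578459}{1158520}$ ($z = 2528 \cdot \frac{1}{13165} - - \frac{103}{88} = \frac{2528}{13165} + \frac{103}{88} = \frac{1578459}{1158520} \approx 1.3625$)
$\left(9878 + \left(\left(8473 + 3099\right) + n{\left(90 \right)}\right)\right) + z = \left(9878 + \left(\left(8473 + 3099\right) + 2 \cdot 90 \frac{1}{-85 + 90}\right)\right) + \frac{1578459}{1158520} = \left(9878 + \left(11572 + 2 \cdot 90 \cdot \frac{1}{5}\right)\right) + \frac{1578459}{1158520} = \left(9878 + \left(11572 + 36\right)\right) + \frac{1578459}{1158520} = \left(9878 + 11608\right) + \frac{1578459}{1158520} = 21486 + \frac{1578459}{1158520} = \frac{24893539179}{1158520}$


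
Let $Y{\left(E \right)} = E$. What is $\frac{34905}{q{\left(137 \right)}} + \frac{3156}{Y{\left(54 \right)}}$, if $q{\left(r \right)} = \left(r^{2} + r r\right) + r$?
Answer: $\frac{4026239}{67815} \approx 59.371$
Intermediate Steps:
$q{\left(r \right)} = r + 2 r^{2}$ ($q{\left(r \right)} = \left(r^{2} + r^{2}\right) + r = 2 r^{2} + r = r + 2 r^{2}$)
$\frac{34905}{q{\left(137 \right)}} + \frac{3156}{Y{\left(54 \right)}} = \frac{34905}{137 \left(1 + 2 \cdot 137\right)} + \frac{3156}{54} = \frac{34905}{137 \left(1 + 274\right)} + 3156 \cdot \frac{1}{54} = \frac{34905}{137 \cdot 275} + \frac{526}{9} = \frac{34905}{37675} + \frac{526}{9} = 34905 \cdot \frac{1}{37675} + \frac{526}{9} = \frac{6981}{7535} + \frac{526}{9} = \frac{4026239}{67815}$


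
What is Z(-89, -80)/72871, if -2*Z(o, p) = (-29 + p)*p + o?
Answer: -8631/145742 ≈ -0.059221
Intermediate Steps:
Z(o, p) = -o/2 - p*(-29 + p)/2 (Z(o, p) = -((-29 + p)*p + o)/2 = -(p*(-29 + p) + o)/2 = -(o + p*(-29 + p))/2 = -o/2 - p*(-29 + p)/2)
Z(-89, -80)/72871 = (-½*(-89) - ½*(-80)² + (29/2)*(-80))/72871 = (89/2 - ½*6400 - 1160)*(1/72871) = (89/2 - 3200 - 1160)*(1/72871) = -8631/2*1/72871 = -8631/145742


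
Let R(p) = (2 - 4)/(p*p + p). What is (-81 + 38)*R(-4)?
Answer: 43/6 ≈ 7.1667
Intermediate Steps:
R(p) = -2/(p + p**2) (R(p) = -2/(p**2 + p) = -2/(p + p**2))
(-81 + 38)*R(-4) = (-81 + 38)*(-2/(-4*(1 - 4))) = -(-86)*(-1)/(4*(-3)) = -(-86)*(-1)*(-1)/(4*3) = -43*(-1/6) = 43/6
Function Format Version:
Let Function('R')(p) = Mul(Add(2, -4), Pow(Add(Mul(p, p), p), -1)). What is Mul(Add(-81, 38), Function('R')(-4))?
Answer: Rational(43, 6) ≈ 7.1667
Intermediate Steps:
Function('R')(p) = Mul(-2, Pow(Add(p, Pow(p, 2)), -1)) (Function('R')(p) = Mul(-2, Pow(Add(Pow(p, 2), p), -1)) = Mul(-2, Pow(Add(p, Pow(p, 2)), -1)))
Mul(Add(-81, 38), Function('R')(-4)) = Mul(Add(-81, 38), Mul(-2, Pow(-4, -1), Pow(Add(1, -4), -1))) = Mul(-43, Mul(-2, Rational(-1, 4), Pow(-3, -1))) = Mul(-43, Mul(-2, Rational(-1, 4), Rational(-1, 3))) = Mul(-43, Rational(-1, 6)) = Rational(43, 6)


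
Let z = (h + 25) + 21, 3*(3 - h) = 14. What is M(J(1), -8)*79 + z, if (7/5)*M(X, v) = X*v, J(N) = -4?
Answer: 38851/21 ≈ 1850.0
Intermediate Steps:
h = -5/3 (h = 3 - ⅓*14 = 3 - 14/3 = -5/3 ≈ -1.6667)
z = 133/3 (z = (-5/3 + 25) + 21 = 70/3 + 21 = 133/3 ≈ 44.333)
M(X, v) = 5*X*v/7 (M(X, v) = 5*(X*v)/7 = 5*X*v/7)
M(J(1), -8)*79 + z = ((5/7)*(-4)*(-8))*79 + 133/3 = (160/7)*79 + 133/3 = 12640/7 + 133/3 = 38851/21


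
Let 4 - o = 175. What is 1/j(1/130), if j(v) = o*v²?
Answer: -16900/171 ≈ -98.830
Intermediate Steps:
o = -171 (o = 4 - 1*175 = 4 - 175 = -171)
j(v) = -171*v²
1/j(1/130) = 1/(-171*(1/130)²) = 1/(-171*1/16900) = 1/(-171/16900) = -16900/171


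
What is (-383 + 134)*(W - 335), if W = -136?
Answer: 117279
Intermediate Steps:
(-383 + 134)*(W - 335) = (-383 + 134)*(-136 - 335) = -249*(-471) = 117279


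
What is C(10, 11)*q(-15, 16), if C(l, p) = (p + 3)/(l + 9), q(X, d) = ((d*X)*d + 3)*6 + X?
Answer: -322518/19 ≈ -16975.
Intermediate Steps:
q(X, d) = 18 + X + 6*X*d**2 (q(X, d) = ((X*d)*d + 3)*6 + X = (X*d**2 + 3)*6 + X = (3 + X*d**2)*6 + X = (18 + 6*X*d**2) + X = 18 + X + 6*X*d**2)
C(l, p) = (3 + p)/(9 + l)
C(10, 11)*q(-15, 16) = ((3 + 11)/(9 + 10))*(18 - 15 + 6*(-15)*16**2) = (14/19)*(18 - 15 + 6*(-15)*256) = ((1/19)*14)*(18 - 15 - 23040) = (14/19)*(-23037) = -322518/19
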